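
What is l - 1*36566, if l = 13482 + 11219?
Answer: -11865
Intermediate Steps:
l = 24701
l - 1*36566 = 24701 - 1*36566 = 24701 - 36566 = -11865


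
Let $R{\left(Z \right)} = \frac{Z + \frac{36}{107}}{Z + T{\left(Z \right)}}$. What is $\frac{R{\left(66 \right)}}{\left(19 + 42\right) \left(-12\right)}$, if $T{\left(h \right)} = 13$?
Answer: $- \frac{1183}{1031266} \approx -0.0011471$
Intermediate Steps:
$R{\left(Z \right)} = \frac{\frac{36}{107} + Z}{13 + Z}$ ($R{\left(Z \right)} = \frac{Z + \frac{36}{107}}{Z + 13} = \frac{Z + 36 \cdot \frac{1}{107}}{13 + Z} = \frac{Z + \frac{36}{107}}{13 + Z} = \frac{\frac{36}{107} + Z}{13 + Z}$)
$\frac{R{\left(66 \right)}}{\left(19 + 42\right) \left(-12\right)} = \frac{\frac{1}{13 + 66} \left(\frac{36}{107} + 66\right)}{\left(19 + 42\right) \left(-12\right)} = \frac{\frac{1}{79} \cdot \frac{7098}{107}}{61 \left(-12\right)} = \frac{\frac{1}{79} \cdot \frac{7098}{107}}{-732} = \frac{7098}{8453} \left(- \frac{1}{732}\right) = - \frac{1183}{1031266}$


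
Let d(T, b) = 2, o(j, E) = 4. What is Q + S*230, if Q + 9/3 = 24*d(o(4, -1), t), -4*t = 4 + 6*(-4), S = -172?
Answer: -39515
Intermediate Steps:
t = 5 (t = -(4 + 6*(-4))/4 = -(4 - 24)/4 = -1/4*(-20) = 5)
Q = 45 (Q = -3 + 24*2 = -3 + 48 = 45)
Q + S*230 = 45 - 172*230 = 45 - 39560 = -39515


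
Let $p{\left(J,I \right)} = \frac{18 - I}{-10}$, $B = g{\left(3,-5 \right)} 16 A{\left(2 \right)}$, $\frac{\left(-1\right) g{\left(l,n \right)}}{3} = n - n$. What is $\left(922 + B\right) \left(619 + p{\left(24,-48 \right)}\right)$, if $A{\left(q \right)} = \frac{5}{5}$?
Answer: $\frac{2823164}{5} \approx 5.6463 \cdot 10^{5}$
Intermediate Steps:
$A{\left(q \right)} = 1$ ($A{\left(q \right)} = 5 \cdot \frac{1}{5} = 1$)
$g{\left(l,n \right)} = 0$ ($g{\left(l,n \right)} = - 3 \left(n - n\right) = \left(-3\right) 0 = 0$)
$B = 0$ ($B = 0 \cdot 16 \cdot 1 = 0 \cdot 1 = 0$)
$p{\left(J,I \right)} = - \frac{9}{5} + \frac{I}{10}$ ($p{\left(J,I \right)} = \left(18 - I\right) \left(- \frac{1}{10}\right) = - \frac{9}{5} + \frac{I}{10}$)
$\left(922 + B\right) \left(619 + p{\left(24,-48 \right)}\right) = \left(922 + 0\right) \left(619 + \left(- \frac{9}{5} + \frac{1}{10} \left(-48\right)\right)\right) = 922 \left(619 - \frac{33}{5}\right) = 922 \cdot \frac{3062}{5} = \frac{2823164}{5}$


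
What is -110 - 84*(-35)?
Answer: 2830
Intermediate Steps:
-110 - 84*(-35) = -110 + 2940 = 2830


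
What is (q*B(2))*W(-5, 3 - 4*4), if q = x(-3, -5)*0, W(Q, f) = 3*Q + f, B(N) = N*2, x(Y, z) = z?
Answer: 0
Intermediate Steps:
B(N) = 2*N
W(Q, f) = f + 3*Q
q = 0 (q = -5*0 = 0)
(q*B(2))*W(-5, 3 - 4*4) = (0*(2*2))*((3 - 4*4) + 3*(-5)) = (0*4)*((3 - 16) - 15) = 0*(-13 - 15) = 0*(-28) = 0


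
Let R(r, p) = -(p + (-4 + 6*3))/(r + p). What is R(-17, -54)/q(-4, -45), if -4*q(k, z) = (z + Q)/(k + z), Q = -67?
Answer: 70/71 ≈ 0.98592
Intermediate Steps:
q(k, z) = -(-67 + z)/(4*(k + z)) (q(k, z) = -(z - 67)/(4*(k + z)) = -(-67 + z)/(4*(k + z)))
R(r, p) = -(14 + p)/(p + r) (R(r, p) = -(p + (-4 + 18))/(p + r) = -(p + 14)/(p + r) = -(14 + p)/(p + r))
R(-17, -54)/q(-4, -45) = ((-14 - 1*(-54))/(-54 - 17))/(((67 - 1*(-45))/(4*(-4 - 45)))) = ((-14 + 54)/(-71))/(((1/4)*(67 + 45)/(-49))) = (-1/71*40)/(((1/4)*(-1/49)*112)) = -40/(71*(-4/7)) = -40/71*(-7/4) = 70/71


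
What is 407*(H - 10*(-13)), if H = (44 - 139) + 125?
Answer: 65120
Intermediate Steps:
H = 30 (H = -95 + 125 = 30)
407*(H - 10*(-13)) = 407*(30 - 10*(-13)) = 407*(30 + 130) = 407*160 = 65120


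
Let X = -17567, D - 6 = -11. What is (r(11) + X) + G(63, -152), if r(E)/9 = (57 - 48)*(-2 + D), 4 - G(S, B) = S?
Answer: -18193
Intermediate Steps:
D = -5 (D = 6 - 11 = -5)
G(S, B) = 4 - S
r(E) = -567 (r(E) = 9*((57 - 48)*(-2 - 5)) = 9*(9*(-7)) = 9*(-63) = -567)
(r(11) + X) + G(63, -152) = (-567 - 17567) + (4 - 1*63) = -18134 + (4 - 63) = -18134 - 59 = -18193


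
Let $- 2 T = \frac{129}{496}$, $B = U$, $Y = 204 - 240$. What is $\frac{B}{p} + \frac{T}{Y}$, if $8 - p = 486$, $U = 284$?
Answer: $- \frac{1680091}{2845056} \approx -0.59053$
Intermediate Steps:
$Y = -36$ ($Y = 204 - 240 = -36$)
$p = -478$ ($p = 8 - 486 = -478$)
$B = 284$
$T = - \frac{129}{992}$ ($T = - \frac{129 \cdot \frac{1}{496}}{2} = \left(- \frac{1}{2}\right) \frac{129}{496} = - \frac{129}{992} \approx -0.13004$)
$\frac{B}{p} + \frac{T}{Y} = \frac{284}{-478} - \frac{129}{992 \left(-36\right)} = 284 \left(- \frac{1}{478}\right) - - \frac{43}{11904} = - \frac{142}{239} + \frac{43}{11904} = - \frac{1680091}{2845056}$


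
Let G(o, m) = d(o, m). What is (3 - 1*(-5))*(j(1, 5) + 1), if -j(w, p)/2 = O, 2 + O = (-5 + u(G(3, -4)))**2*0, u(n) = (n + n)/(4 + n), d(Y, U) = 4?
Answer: 40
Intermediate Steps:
G(o, m) = 4
u(n) = 2*n/(4 + n) (u(n) = (2*n)/(4 + n) = 2*n/(4 + n))
O = -2 (O = -2 + (-5 + 2*4/(4 + 4))**2*0 = -2 + (-5 + 2*4/8)**2*0 = -2 + (-5 + 2*4*(1/8))**2*0 = -2 + (-5 + 1)**2*0 = -2 + (-4)**2*0 = -2 + 16*0 = -2 + 0 = -2)
j(w, p) = 4 (j(w, p) = -2*(-2) = 4)
(3 - 1*(-5))*(j(1, 5) + 1) = (3 - 1*(-5))*(4 + 1) = (3 + 5)*5 = 8*5 = 40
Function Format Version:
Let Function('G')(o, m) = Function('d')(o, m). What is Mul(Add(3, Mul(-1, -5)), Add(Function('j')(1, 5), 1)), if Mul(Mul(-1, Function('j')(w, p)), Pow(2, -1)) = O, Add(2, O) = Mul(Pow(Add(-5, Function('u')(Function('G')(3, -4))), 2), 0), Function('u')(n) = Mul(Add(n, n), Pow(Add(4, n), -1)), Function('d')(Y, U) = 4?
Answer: 40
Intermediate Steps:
Function('G')(o, m) = 4
Function('u')(n) = Mul(2, n, Pow(Add(4, n), -1)) (Function('u')(n) = Mul(Mul(2, n), Pow(Add(4, n), -1)) = Mul(2, n, Pow(Add(4, n), -1)))
O = -2 (O = Add(-2, Mul(Pow(Add(-5, Mul(2, 4, Pow(Add(4, 4), -1))), 2), 0)) = Add(-2, Mul(Pow(Add(-5, Mul(2, 4, Pow(8, -1))), 2), 0)) = Add(-2, Mul(Pow(Add(-5, Mul(2, 4, Rational(1, 8))), 2), 0)) = Add(-2, Mul(Pow(Add(-5, 1), 2), 0)) = Add(-2, Mul(Pow(-4, 2), 0)) = Add(-2, Mul(16, 0)) = Add(-2, 0) = -2)
Function('j')(w, p) = 4 (Function('j')(w, p) = Mul(-2, -2) = 4)
Mul(Add(3, Mul(-1, -5)), Add(Function('j')(1, 5), 1)) = Mul(Add(3, Mul(-1, -5)), Add(4, 1)) = Mul(Add(3, 5), 5) = Mul(8, 5) = 40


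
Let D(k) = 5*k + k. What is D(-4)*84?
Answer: -2016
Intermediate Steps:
D(k) = 6*k
D(-4)*84 = (6*(-4))*84 = -24*84 = -2016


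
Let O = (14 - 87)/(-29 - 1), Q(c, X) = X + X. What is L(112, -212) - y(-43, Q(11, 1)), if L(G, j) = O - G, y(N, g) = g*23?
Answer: -4667/30 ≈ -155.57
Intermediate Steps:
Q(c, X) = 2*X
O = 73/30 (O = -73/(-30) = -73*(-1/30) = 73/30 ≈ 2.4333)
y(N, g) = 23*g
L(G, j) = 73/30 - G
L(112, -212) - y(-43, Q(11, 1)) = (73/30 - 1*112) - 23*2*1 = (73/30 - 112) - 23*2 = -3287/30 - 1*46 = -3287/30 - 46 = -4667/30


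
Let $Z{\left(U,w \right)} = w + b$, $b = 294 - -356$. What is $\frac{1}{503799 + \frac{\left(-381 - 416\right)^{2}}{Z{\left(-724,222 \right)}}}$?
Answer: $\frac{872}{439947937} \approx 1.9821 \cdot 10^{-6}$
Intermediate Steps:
$b = 650$ ($b = 294 + 356 = 650$)
$Z{\left(U,w \right)} = 650 + w$ ($Z{\left(U,w \right)} = w + 650 = 650 + w$)
$\frac{1}{503799 + \frac{\left(-381 - 416\right)^{2}}{Z{\left(-724,222 \right)}}} = \frac{1}{503799 + \frac{\left(-381 - 416\right)^{2}}{650 + 222}} = \frac{1}{503799 + \frac{\left(-797\right)^{2}}{872}} = \frac{1}{503799 + 635209 \cdot \frac{1}{872}} = \frac{1}{503799 + \frac{635209}{872}} = \frac{1}{\frac{439947937}{872}} = \frac{872}{439947937}$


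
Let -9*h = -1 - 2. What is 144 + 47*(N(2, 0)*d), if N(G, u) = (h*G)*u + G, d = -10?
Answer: -796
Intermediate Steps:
h = ⅓ (h = -(-1 - 2)/9 = -⅑*(-3) = ⅓ ≈ 0.33333)
N(G, u) = G + G*u/3 (N(G, u) = (G/3)*u + G = G*u/3 + G = G + G*u/3)
144 + 47*(N(2, 0)*d) = 144 + 47*(((⅓)*2*(3 + 0))*(-10)) = 144 + 47*(((⅓)*2*3)*(-10)) = 144 + 47*(2*(-10)) = 144 + 47*(-20) = 144 - 940 = -796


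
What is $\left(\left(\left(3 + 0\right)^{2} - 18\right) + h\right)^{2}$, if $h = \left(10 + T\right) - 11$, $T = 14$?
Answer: $16$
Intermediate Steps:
$h = 13$ ($h = \left(10 + 14\right) - 11 = 24 - 11 = 13$)
$\left(\left(\left(3 + 0\right)^{2} - 18\right) + h\right)^{2} = \left(\left(\left(3 + 0\right)^{2} - 18\right) + 13\right)^{2} = \left(\left(3^{2} - 18\right) + 13\right)^{2} = \left(\left(9 - 18\right) + 13\right)^{2} = \left(-9 + 13\right)^{2} = 4^{2} = 16$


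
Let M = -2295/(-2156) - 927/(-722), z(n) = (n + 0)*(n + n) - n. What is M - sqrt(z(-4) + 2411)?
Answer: 1827801/778316 - sqrt(2447) ≈ -47.119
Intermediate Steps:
z(n) = -n + 2*n**2 (z(n) = n*(2*n) - n = 2*n**2 - n = -n + 2*n**2)
M = 1827801/778316 (M = -2295*(-1/2156) - 927*(-1/722) = 2295/2156 + 927/722 = 1827801/778316 ≈ 2.3484)
M - sqrt(z(-4) + 2411) = 1827801/778316 - sqrt(-4*(-1 + 2*(-4)) + 2411) = 1827801/778316 - sqrt(-4*(-1 - 8) + 2411) = 1827801/778316 - sqrt(-4*(-9) + 2411) = 1827801/778316 - sqrt(36 + 2411) = 1827801/778316 - sqrt(2447)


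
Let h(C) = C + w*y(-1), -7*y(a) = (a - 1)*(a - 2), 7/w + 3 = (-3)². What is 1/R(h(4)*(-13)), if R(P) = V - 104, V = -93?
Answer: -1/197 ≈ -0.0050761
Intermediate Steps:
w = 7/6 (w = 7/(-3 + (-3)²) = 7/(-3 + 9) = 7/6 ≈ 1.1667)
y(a) = -(-1 + a)*(-2 + a)/7 (y(a) = -(a - 1)*(a - 2)/7 = -(-1 + a)*(-2 + a)/7)
h(C) = -1 + C (h(C) = C + 7*(-2/7 - ⅐*(-1)² + (3/7)*(-1))/6 = C + 7*(-2/7 - ⅐*1 - 3/7)/6 = C + 7*(-2/7 - ⅐ - 3/7)/6 = C + (7/6)*(-6/7) = C - 1 = -1 + C)
R(P) = -197 (R(P) = -93 - 104 = -197)
1/R(h(4)*(-13)) = 1/(-197) = -1/197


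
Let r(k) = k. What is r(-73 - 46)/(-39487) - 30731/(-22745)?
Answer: 173740236/128304545 ≈ 1.3541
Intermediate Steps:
r(-73 - 46)/(-39487) - 30731/(-22745) = (-73 - 46)/(-39487) - 30731/(-22745) = -119*(-1/39487) - 30731*(-1/22745) = 17/5641 + 30731/22745 = 173740236/128304545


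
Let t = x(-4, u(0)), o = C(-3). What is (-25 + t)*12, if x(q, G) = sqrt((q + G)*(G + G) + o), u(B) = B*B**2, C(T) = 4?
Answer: -276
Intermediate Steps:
u(B) = B**3
o = 4
x(q, G) = sqrt(4 + 2*G*(G + q)) (x(q, G) = sqrt((q + G)*(G + G) + 4) = sqrt((G + q)*(2*G) + 4) = sqrt(2*G*(G + q) + 4) = sqrt(4 + 2*G*(G + q)))
t = 2 (t = sqrt(4 + 2*(0**3)**2 + 2*0**3*(-4)) = sqrt(4 + 2*0**2 + 2*0*(-4)) = sqrt(4 + 2*0 + 0) = sqrt(4 + 0 + 0) = sqrt(4) = 2)
(-25 + t)*12 = (-25 + 2)*12 = -23*12 = -276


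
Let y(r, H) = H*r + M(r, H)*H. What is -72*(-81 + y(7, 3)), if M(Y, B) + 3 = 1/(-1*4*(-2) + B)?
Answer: 54432/11 ≈ 4948.4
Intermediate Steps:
M(Y, B) = -3 + 1/(8 + B) (M(Y, B) = -3 + 1/(-1*4*(-2) + B) = -3 + 1/(-4*(-2) + B) = -3 + 1/(8 + B))
y(r, H) = H*r + H*(-23 - 3*H)/(8 + H) (y(r, H) = H*r + ((-23 - 3*H)/(8 + H))*H = H*r + H*(-23 - 3*H)/(8 + H))
-72*(-81 + y(7, 3)) = -72*(-81 + 3*(-23 - 3*3 + 7*(8 + 3))/(8 + 3)) = -72*(-81 + 3*(-23 - 9 + 7*11)/11) = -72*(-81 + 3*(1/11)*(-23 - 9 + 77)) = -72*(-81 + 3*(1/11)*45) = -72*(-81 + 135/11) = -72*(-756/11) = 54432/11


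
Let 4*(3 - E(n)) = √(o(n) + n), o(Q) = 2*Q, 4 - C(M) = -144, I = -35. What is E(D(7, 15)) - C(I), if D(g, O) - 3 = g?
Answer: -145 - √30/4 ≈ -146.37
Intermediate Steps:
D(g, O) = 3 + g
C(M) = 148 (C(M) = 4 - 1*(-144) = 4 + 144 = 148)
E(n) = 3 - √3*√n/4 (E(n) = 3 - √(2*n + n)/4 = 3 - √3*√n/4)
E(D(7, 15)) - C(I) = (3 - √3*√(3 + 7)/4) - 1*148 = (3 - √3*√10/4) - 148 = (3 - √30/4) - 148 = -145 - √30/4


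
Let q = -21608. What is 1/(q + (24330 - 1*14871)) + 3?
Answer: 36446/12149 ≈ 2.9999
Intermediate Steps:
1/(q + (24330 - 1*14871)) + 3 = 1/(-21608 + (24330 - 1*14871)) + 3 = 1/(-21608 + (24330 - 14871)) + 3 = 1/(-21608 + 9459) + 3 = 1/(-12149) + 3 = -1/12149 + 3 = 36446/12149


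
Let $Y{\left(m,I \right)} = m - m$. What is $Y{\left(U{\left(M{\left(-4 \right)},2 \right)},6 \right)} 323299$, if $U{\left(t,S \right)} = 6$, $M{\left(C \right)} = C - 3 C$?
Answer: $0$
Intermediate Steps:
$M{\left(C \right)} = - 2 C$
$Y{\left(m,I \right)} = 0$
$Y{\left(U{\left(M{\left(-4 \right)},2 \right)},6 \right)} 323299 = 0 \cdot 323299 = 0$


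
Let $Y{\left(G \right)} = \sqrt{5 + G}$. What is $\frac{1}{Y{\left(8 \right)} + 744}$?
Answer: $\frac{744}{553523} - \frac{\sqrt{13}}{553523} \approx 0.0013376$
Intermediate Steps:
$\frac{1}{Y{\left(8 \right)} + 744} = \frac{1}{\sqrt{5 + 8} + 744} = \frac{1}{\sqrt{13} + 744} = \frac{1}{744 + \sqrt{13}}$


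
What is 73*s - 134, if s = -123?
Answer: -9113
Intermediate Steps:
73*s - 134 = 73*(-123) - 134 = -8979 - 134 = -9113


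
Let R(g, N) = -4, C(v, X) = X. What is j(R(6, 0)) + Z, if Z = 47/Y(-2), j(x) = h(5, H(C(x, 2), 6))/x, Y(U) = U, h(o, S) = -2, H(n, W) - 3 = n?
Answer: -23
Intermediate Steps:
H(n, W) = 3 + n
j(x) = -2/x
Z = -47/2 (Z = 47/(-2) = 47*(-½) = -47/2 ≈ -23.500)
j(R(6, 0)) + Z = -2/(-4) - 47/2 = -2*(-¼) - 47/2 = ½ - 47/2 = -23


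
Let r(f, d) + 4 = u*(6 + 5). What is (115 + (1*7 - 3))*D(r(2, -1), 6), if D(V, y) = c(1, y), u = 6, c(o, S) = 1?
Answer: 119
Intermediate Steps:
r(f, d) = 62 (r(f, d) = -4 + 6*(6 + 5) = -4 + 6*11 = -4 + 66 = 62)
D(V, y) = 1
(115 + (1*7 - 3))*D(r(2, -1), 6) = (115 + (1*7 - 3))*1 = (115 + (7 - 3))*1 = (115 + 4)*1 = 119*1 = 119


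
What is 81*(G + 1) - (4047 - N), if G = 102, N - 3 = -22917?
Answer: -18618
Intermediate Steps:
N = -22914 (N = 3 - 22917 = -22914)
81*(G + 1) - (4047 - N) = 81*(102 + 1) - (4047 - 1*(-22914)) = 81*103 - (4047 + 22914) = 8343 - 1*26961 = 8343 - 26961 = -18618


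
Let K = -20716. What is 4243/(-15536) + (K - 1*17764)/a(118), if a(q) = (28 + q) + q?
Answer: -74868179/512688 ≈ -146.03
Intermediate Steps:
a(q) = 28 + 2*q
4243/(-15536) + (K - 1*17764)/a(118) = 4243/(-15536) + (-20716 - 1*17764)/(28 + 2*118) = 4243*(-1/15536) + (-20716 - 17764)/(28 + 236) = -4243/15536 - 38480/264 = -4243/15536 - 38480*1/264 = -4243/15536 - 4810/33 = -74868179/512688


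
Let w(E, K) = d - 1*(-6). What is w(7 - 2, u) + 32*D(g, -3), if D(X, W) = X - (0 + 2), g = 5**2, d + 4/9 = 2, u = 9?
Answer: 6692/9 ≈ 743.56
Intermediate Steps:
d = 14/9 (d = -4/9 + 2 = 14/9 ≈ 1.5556)
g = 25
D(X, W) = -2 + X (D(X, W) = X - 1*2 = X - 2 = -2 + X)
w(E, K) = 68/9 (w(E, K) = 14/9 - 1*(-6) = 14/9 + 6 = 68/9)
w(7 - 2, u) + 32*D(g, -3) = 68/9 + 32*(-2 + 25) = 68/9 + 32*23 = 68/9 + 736 = 6692/9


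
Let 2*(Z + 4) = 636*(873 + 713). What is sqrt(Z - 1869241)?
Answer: I*sqrt(1364897) ≈ 1168.3*I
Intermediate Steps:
Z = 504344 (Z = -4 + (636*(873 + 713))/2 = -4 + (636*1586)/2 = -4 + (1/2)*1008696 = -4 + 504348 = 504344)
sqrt(Z - 1869241) = sqrt(504344 - 1869241) = sqrt(-1364897) = I*sqrt(1364897)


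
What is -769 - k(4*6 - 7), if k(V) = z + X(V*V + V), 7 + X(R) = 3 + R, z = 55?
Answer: -1126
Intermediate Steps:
X(R) = -4 + R (X(R) = -7 + (3 + R) = -4 + R)
k(V) = 51 + V + V² (k(V) = 55 + (-4 + (V*V + V)) = 55 + (-4 + (V² + V)) = 55 + (-4 + (V + V²)) = 55 + (-4 + V + V²) = 51 + V + V²)
-769 - k(4*6 - 7) = -769 - (51 + (4*6 - 7)*(1 + (4*6 - 7))) = -769 - (51 + (24 - 7)*(1 + (24 - 7))) = -769 - (51 + 17*(1 + 17)) = -769 - (51 + 17*18) = -769 - (51 + 306) = -769 - 1*357 = -769 - 357 = -1126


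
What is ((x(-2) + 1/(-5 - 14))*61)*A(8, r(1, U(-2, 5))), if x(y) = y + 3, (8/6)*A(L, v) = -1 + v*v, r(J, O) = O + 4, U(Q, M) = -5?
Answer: 0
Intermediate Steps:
r(J, O) = 4 + O
A(L, v) = -3/4 + 3*v**2/4 (A(L, v) = 3*(-1 + v*v)/4 = 3*(-1 + v**2)/4 = -3/4 + 3*v**2/4)
x(y) = 3 + y
((x(-2) + 1/(-5 - 14))*61)*A(8, r(1, U(-2, 5))) = (((3 - 2) + 1/(-5 - 14))*61)*(-3/4 + 3*(4 - 5)**2/4) = ((1 + 1/(-19))*61)*(-3/4 + (3/4)*(-1)**2) = ((1 - 1/19)*61)*(-3/4 + (3/4)*1) = ((18/19)*61)*(-3/4 + 3/4) = (1098/19)*0 = 0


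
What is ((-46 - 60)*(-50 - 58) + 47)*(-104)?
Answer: -1195480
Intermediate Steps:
((-46 - 60)*(-50 - 58) + 47)*(-104) = (-106*(-108) + 47)*(-104) = (11448 + 47)*(-104) = 11495*(-104) = -1195480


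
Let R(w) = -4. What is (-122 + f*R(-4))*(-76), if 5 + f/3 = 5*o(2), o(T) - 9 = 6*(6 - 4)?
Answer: 100472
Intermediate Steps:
o(T) = 21 (o(T) = 9 + 6*(6 - 4) = 9 + 6*2 = 9 + 12 = 21)
f = 300 (f = -15 + 3*(5*21) = -15 + 3*105 = -15 + 315 = 300)
(-122 + f*R(-4))*(-76) = (-122 + 300*(-4))*(-76) = (-122 - 1200)*(-76) = -1322*(-76) = 100472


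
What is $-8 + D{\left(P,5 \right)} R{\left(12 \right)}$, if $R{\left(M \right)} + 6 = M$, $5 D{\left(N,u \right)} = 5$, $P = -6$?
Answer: $-2$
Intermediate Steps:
$D{\left(N,u \right)} = 1$ ($D{\left(N,u \right)} = \frac{1}{5} \cdot 5 = 1$)
$R{\left(M \right)} = -6 + M$
$-8 + D{\left(P,5 \right)} R{\left(12 \right)} = -8 + 1 \left(-6 + 12\right) = -8 + 1 \cdot 6 = -8 + 6 = -2$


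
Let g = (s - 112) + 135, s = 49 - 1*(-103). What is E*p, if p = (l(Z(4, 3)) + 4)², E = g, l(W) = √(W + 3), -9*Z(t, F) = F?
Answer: 9800/3 + 2800*√6/3 ≈ 5552.9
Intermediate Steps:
s = 152 (s = 49 + 103 = 152)
Z(t, F) = -F/9
g = 175 (g = (152 - 112) + 135 = 40 + 135 = 175)
l(W) = √(3 + W)
E = 175
p = (4 + 2*√6/3)² (p = (√(3 - ⅑*3) + 4)² = (√(3 - ⅓) + 4)² = (√(8/3) + 4)² = (2*√6/3 + 4)² = (4 + 2*√6/3)² ≈ 31.731)
E*p = 175*(56/3 + 16*√6/3) = 9800/3 + 2800*√6/3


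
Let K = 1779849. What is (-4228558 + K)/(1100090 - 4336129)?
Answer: 2448709/3236039 ≈ 0.75670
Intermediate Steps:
(-4228558 + K)/(1100090 - 4336129) = (-4228558 + 1779849)/(1100090 - 4336129) = -2448709/(-3236039) = -2448709*(-1/3236039) = 2448709/3236039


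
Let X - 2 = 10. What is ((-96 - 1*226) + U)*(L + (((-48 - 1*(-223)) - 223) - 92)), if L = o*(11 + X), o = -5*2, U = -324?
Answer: 239020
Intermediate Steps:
X = 12 (X = 2 + 10 = 12)
o = -10
L = -230 (L = -10*(11 + 12) = -10*23 = -230)
((-96 - 1*226) + U)*(L + (((-48 - 1*(-223)) - 223) - 92)) = ((-96 - 1*226) - 324)*(-230 + (((-48 - 1*(-223)) - 223) - 92)) = ((-96 - 226) - 324)*(-230 + (((-48 + 223) - 223) - 92)) = (-322 - 324)*(-230 + ((175 - 223) - 92)) = -646*(-230 + (-48 - 92)) = -646*(-230 - 140) = -646*(-370) = 239020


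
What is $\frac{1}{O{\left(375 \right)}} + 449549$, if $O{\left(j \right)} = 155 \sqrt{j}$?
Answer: $449549 + \frac{\sqrt{15}}{11625} \approx 4.4955 \cdot 10^{5}$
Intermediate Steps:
$\frac{1}{O{\left(375 \right)}} + 449549 = \frac{1}{155 \sqrt{375}} + 449549 = \frac{1}{155 \cdot 5 \sqrt{15}} + 449549 = \frac{1}{775 \sqrt{15}} + 449549 = \frac{\sqrt{15}}{11625} + 449549 = 449549 + \frac{\sqrt{15}}{11625}$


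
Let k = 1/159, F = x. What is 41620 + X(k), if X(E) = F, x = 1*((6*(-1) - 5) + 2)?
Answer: 41611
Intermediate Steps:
x = -9 (x = 1*((-6 - 5) + 2) = 1*(-11 + 2) = 1*(-9) = -9)
F = -9
k = 1/159 ≈ 0.0062893
X(E) = -9
41620 + X(k) = 41620 - 9 = 41611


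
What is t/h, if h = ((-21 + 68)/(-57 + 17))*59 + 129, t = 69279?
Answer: 395880/341 ≈ 1160.9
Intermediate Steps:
h = 2387/40 (h = (47/(-40))*59 + 129 = (47*(-1/40))*59 + 129 = -47/40*59 + 129 = -2773/40 + 129 = 2387/40 ≈ 59.675)
t/h = 69279/(2387/40) = 69279*(40/2387) = 395880/341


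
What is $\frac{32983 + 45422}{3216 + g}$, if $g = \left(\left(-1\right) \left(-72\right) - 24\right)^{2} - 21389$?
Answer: $- \frac{78405}{15869} \approx -4.9408$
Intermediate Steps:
$g = -19085$ ($g = \left(72 - 24\right)^{2} - 21389 = 48^{2} - 21389 = 2304 - 21389 = -19085$)
$\frac{32983 + 45422}{3216 + g} = \frac{32983 + 45422}{3216 - 19085} = \frac{78405}{-15869} = 78405 \left(- \frac{1}{15869}\right) = - \frac{78405}{15869}$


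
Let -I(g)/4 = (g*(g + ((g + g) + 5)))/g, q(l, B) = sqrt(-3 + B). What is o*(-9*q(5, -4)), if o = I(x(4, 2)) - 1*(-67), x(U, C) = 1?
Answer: -315*I*sqrt(7) ≈ -833.41*I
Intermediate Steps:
I(g) = -20 - 12*g (I(g) = -4*g*(g + ((g + g) + 5))/g = -4*g*(g + (2*g + 5))/g = -4*g*(g + (5 + 2*g))/g = -4*g*(5 + 3*g)/g = -4*(5 + 3*g) = -20 - 12*g)
o = 35 (o = (-20 - 12*1) - 1*(-67) = (-20 - 12) + 67 = -32 + 67 = 35)
o*(-9*q(5, -4)) = 35*(-9*sqrt(-3 - 4)) = 35*(-9*I*sqrt(7)) = -315*I*sqrt(7)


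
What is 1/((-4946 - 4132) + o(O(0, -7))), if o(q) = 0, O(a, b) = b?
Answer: -1/9078 ≈ -0.00011016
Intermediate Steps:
1/((-4946 - 4132) + o(O(0, -7))) = 1/((-4946 - 4132) + 0) = 1/(-9078 + 0) = 1/(-9078) = -1/9078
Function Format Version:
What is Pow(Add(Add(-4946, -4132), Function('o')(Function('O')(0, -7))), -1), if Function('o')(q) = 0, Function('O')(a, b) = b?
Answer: Rational(-1, 9078) ≈ -0.00011016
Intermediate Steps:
Pow(Add(Add(-4946, -4132), Function('o')(Function('O')(0, -7))), -1) = Pow(Add(Add(-4946, -4132), 0), -1) = Pow(Add(-9078, 0), -1) = Pow(-9078, -1) = Rational(-1, 9078)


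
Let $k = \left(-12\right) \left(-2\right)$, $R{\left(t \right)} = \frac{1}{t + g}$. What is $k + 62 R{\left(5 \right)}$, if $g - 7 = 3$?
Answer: $\frac{422}{15} \approx 28.133$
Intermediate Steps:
$g = 10$ ($g = 7 + 3 = 10$)
$R{\left(t \right)} = \frac{1}{10 + t}$ ($R{\left(t \right)} = \frac{1}{t + 10} = \frac{1}{10 + t}$)
$k = 24$
$k + 62 R{\left(5 \right)} = 24 + \frac{62}{10 + 5} = 24 + \frac{62}{15} = \frac{422}{15}$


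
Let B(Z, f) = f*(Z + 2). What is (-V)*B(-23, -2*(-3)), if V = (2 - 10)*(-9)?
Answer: 9072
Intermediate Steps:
V = 72 (V = -8*(-9) = 72)
B(Z, f) = f*(2 + Z)
(-V)*B(-23, -2*(-3)) = (-1*72)*((-2*(-3))*(2 - 23)) = -432*(-21) = -72*(-126) = 9072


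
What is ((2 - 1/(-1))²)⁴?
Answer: 6561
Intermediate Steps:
((2 - 1/(-1))²)⁴ = ((2 - 1*(-1))²)⁴ = ((2 + 1)²)⁴ = (3²)⁴ = 9⁴ = 6561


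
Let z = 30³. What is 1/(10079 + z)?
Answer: 1/37079 ≈ 2.6969e-5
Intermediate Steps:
z = 27000
1/(10079 + z) = 1/(10079 + 27000) = 1/37079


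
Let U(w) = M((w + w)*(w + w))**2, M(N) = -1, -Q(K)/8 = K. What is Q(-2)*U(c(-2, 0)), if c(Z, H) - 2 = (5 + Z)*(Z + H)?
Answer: 16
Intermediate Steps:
Q(K) = -8*K
c(Z, H) = 2 + (5 + Z)*(H + Z) (c(Z, H) = 2 + (5 + Z)*(Z + H) = 2 + (5 + Z)*(H + Z))
U(w) = 1 (U(w) = (-1)**2 = 1)
Q(-2)*U(c(-2, 0)) = -8*(-2)*1 = 16*1 = 16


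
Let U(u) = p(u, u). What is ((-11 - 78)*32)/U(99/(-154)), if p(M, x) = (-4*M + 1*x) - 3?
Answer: 39872/15 ≈ 2658.1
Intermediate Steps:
p(M, x) = -3 + x - 4*M (p(M, x) = (-4*M + x) - 3 = (x - 4*M) - 3 = -3 + x - 4*M)
U(u) = -3 - 3*u (U(u) = -3 + u - 4*u = -3 - 3*u)
((-11 - 78)*32)/U(99/(-154)) = ((-11 - 78)*32)/(-3 - 297/(-154)) = (-89*32)/(-3 - 297*(-1)/154) = -2848/(-3 - 3*(-9/14)) = -2848/(-3 + 27/14) = -2848/(-15/14) = -2848*(-14/15) = 39872/15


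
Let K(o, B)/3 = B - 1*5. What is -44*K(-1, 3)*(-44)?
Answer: -11616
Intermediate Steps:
K(o, B) = -15 + 3*B (K(o, B) = 3*(B - 1*5) = 3*(B - 5) = 3*(-5 + B) = -15 + 3*B)
-44*K(-1, 3)*(-44) = -44*(-15 + 3*3)*(-44) = -44*(-15 + 9)*(-44) = -44*(-6)*(-44) = 264*(-44) = -11616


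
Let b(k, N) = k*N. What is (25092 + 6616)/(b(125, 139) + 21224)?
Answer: 31708/38599 ≈ 0.82147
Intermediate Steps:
b(k, N) = N*k
(25092 + 6616)/(b(125, 139) + 21224) = (25092 + 6616)/(139*125 + 21224) = 31708/(17375 + 21224) = 31708/38599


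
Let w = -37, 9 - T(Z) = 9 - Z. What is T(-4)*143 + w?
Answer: -609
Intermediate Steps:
T(Z) = Z (T(Z) = 9 - (9 - Z) = 9 + (-9 + Z) = Z)
T(-4)*143 + w = -4*143 - 37 = -572 - 37 = -609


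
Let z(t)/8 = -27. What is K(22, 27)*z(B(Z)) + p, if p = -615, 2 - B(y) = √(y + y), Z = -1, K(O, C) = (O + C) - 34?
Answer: -3855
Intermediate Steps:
K(O, C) = -34 + C + O (K(O, C) = (C + O) - 34 = -34 + C + O)
B(y) = 2 - √2*√y (B(y) = 2 - √(y + y) = 2 - √(2*y) = 2 - √2*√y)
z(t) = -216 (z(t) = 8*(-27) = -216)
K(22, 27)*z(B(Z)) + p = (-34 + 27 + 22)*(-216) - 615 = 15*(-216) - 615 = -3240 - 615 = -3855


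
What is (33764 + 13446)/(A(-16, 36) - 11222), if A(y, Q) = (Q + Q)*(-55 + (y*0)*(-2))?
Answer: -23605/7591 ≈ -3.1096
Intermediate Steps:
A(y, Q) = -110*Q (A(y, Q) = (2*Q)*(-55 + 0*(-2)) = (2*Q)*(-55 + 0) = (2*Q)*(-55) = -110*Q)
(33764 + 13446)/(A(-16, 36) - 11222) = (33764 + 13446)/(-110*36 - 11222) = 47210/(-3960 - 11222) = 47210/(-15182) = 47210*(-1/15182) = -23605/7591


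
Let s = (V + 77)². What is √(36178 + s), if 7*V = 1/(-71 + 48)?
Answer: √1091430754/161 ≈ 205.20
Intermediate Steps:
V = -1/161 (V = 1/(7*(-71 + 48)) = (⅐)/(-23) = (⅐)*(-1/23) = -1/161 ≈ -0.0062112)
s = 153660816/25921 (s = (-1/161 + 77)² = (12396/161)² = 153660816/25921 ≈ 5928.0)
√(36178 + s) = √(36178 + 153660816/25921) = √(1091430754/25921) = √1091430754/161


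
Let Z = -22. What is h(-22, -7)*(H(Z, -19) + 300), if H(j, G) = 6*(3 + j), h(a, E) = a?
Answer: -4092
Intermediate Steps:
H(j, G) = 18 + 6*j
h(-22, -7)*(H(Z, -19) + 300) = -22*((18 + 6*(-22)) + 300) = -22*((18 - 132) + 300) = -22*(-114 + 300) = -22*186 = -4092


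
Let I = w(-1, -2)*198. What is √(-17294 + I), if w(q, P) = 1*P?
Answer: I*√17690 ≈ 133.0*I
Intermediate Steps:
w(q, P) = P
I = -396 (I = -2*198 = -396)
√(-17294 + I) = √(-17294 - 396) = √(-17690) = I*√17690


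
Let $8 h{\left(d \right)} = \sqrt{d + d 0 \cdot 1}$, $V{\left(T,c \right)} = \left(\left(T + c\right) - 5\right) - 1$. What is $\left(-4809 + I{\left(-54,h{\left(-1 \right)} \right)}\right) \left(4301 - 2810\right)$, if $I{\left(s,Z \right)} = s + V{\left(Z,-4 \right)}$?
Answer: $-7265643 + \frac{1491 i}{8} \approx -7.2656 \cdot 10^{6} + 186.38 i$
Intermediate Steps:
$V{\left(T,c \right)} = -6 + T + c$ ($V{\left(T,c \right)} = \left(\left(T + c\right) - 5\right) - 1 = \left(-5 + T + c\right) - 1 = -6 + T + c$)
$h{\left(d \right)} = \frac{\sqrt{d}}{8}$ ($h{\left(d \right)} = \frac{\sqrt{d + d 0 \cdot 1}}{8} = \frac{\sqrt{d + 0 \cdot 1}}{8} = \frac{\sqrt{d + 0}}{8} = \frac{\sqrt{d}}{8}$)
$I{\left(s,Z \right)} = -10 + Z + s$ ($I{\left(s,Z \right)} = s - \left(10 - Z\right) = s + \left(-10 + Z\right) = -10 + Z + s$)
$\left(-4809 + I{\left(-54,h{\left(-1 \right)} \right)}\right) \left(4301 - 2810\right) = \left(-4809 - \left(64 - \frac{i}{8}\right)\right) \left(4301 - 2810\right) = \left(-4809 - \left(64 - \frac{i}{8}\right)\right) 1491 = \left(-4873 + \frac{i}{8}\right) 1491 = -7265643 + \frac{1491 i}{8}$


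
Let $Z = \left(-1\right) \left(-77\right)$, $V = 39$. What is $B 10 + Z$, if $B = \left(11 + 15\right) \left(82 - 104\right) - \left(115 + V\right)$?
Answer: $-7183$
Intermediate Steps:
$Z = 77$
$B = -726$ ($B = \left(11 + 15\right) \left(82 - 104\right) - 154 = 26 \left(-22\right) - 154 = -572 - 154 = -726$)
$B 10 + Z = \left(-726\right) 10 + 77 = -7260 + 77 = -7183$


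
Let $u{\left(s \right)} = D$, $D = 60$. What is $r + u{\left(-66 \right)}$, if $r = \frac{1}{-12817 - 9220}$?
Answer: $\frac{1322219}{22037} \approx 60.0$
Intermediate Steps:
$u{\left(s \right)} = 60$
$r = - \frac{1}{22037}$ ($r = \frac{1}{-22037} = - \frac{1}{22037} \approx -4.5378 \cdot 10^{-5}$)
$r + u{\left(-66 \right)} = - \frac{1}{22037} + 60 = \frac{1322219}{22037}$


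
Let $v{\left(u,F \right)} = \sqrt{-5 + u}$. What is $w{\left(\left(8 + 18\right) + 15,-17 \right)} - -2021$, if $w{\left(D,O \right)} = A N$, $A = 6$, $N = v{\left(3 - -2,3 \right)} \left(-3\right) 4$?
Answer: $2021$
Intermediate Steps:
$N = 0$ ($N = \sqrt{-5 + \left(3 - -2\right)} \left(-3\right) 4 = \sqrt{-5 + \left(3 + 2\right)} \left(-3\right) 4 = \sqrt{-5 + 5} \left(-3\right) 4 = \sqrt{0} \left(-3\right) 4 = 0 \left(-3\right) 4 = 0 \cdot 4 = 0$)
$w{\left(D,O \right)} = 0$ ($w{\left(D,O \right)} = 6 \cdot 0 = 0$)
$w{\left(\left(8 + 18\right) + 15,-17 \right)} - -2021 = 0 - -2021 = 0 + 2021 = 2021$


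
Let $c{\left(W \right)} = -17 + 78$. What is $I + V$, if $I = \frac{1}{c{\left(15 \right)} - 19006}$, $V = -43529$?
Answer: $- \frac{824656906}{18945} \approx -43529.0$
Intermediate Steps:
$c{\left(W \right)} = 61$
$I = - \frac{1}{18945}$ ($I = \frac{1}{61 - 19006} = \frac{1}{-18945} = - \frac{1}{18945} \approx -5.2784 \cdot 10^{-5}$)
$I + V = - \frac{1}{18945} - 43529 = - \frac{824656906}{18945}$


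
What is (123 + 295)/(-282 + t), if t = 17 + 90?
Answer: -418/175 ≈ -2.3886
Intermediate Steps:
t = 107
(123 + 295)/(-282 + t) = (123 + 295)/(-282 + 107) = 418/(-175) = 418*(-1/175) = -418/175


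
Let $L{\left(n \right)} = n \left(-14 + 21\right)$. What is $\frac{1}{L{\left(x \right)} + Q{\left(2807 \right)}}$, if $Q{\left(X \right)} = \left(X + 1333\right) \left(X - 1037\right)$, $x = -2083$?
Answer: $\frac{1}{7313219} \approx 1.3674 \cdot 10^{-7}$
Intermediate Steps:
$Q{\left(X \right)} = \left(-1037 + X\right) \left(1333 + X\right)$ ($Q{\left(X \right)} = \left(1333 + X\right) \left(-1037 + X\right) = \left(-1037 + X\right) \left(1333 + X\right)$)
$L{\left(n \right)} = 7 n$ ($L{\left(n \right)} = n 7 = 7 n$)
$\frac{1}{L{\left(x \right)} + Q{\left(2807 \right)}} = \frac{1}{7 \left(-2083\right) + \left(-1382321 + 2807^{2} + 296 \cdot 2807\right)} = \frac{1}{-14581 + \left(-1382321 + 7879249 + 830872\right)} = \frac{1}{-14581 + 7327800} = \frac{1}{7313219}$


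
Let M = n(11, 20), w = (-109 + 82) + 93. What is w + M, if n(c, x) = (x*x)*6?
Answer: 2466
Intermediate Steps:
n(c, x) = 6*x² (n(c, x) = x²*6 = 6*x²)
w = 66 (w = -27 + 93 = 66)
M = 2400 (M = 6*20² = 6*400 = 2400)
w + M = 66 + 2400 = 2466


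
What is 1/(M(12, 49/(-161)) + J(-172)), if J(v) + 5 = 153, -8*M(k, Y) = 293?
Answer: 8/891 ≈ 0.0089787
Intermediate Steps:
M(k, Y) = -293/8 (M(k, Y) = -1/8*293 = -293/8)
J(v) = 148 (J(v) = -5 + 153 = 148)
1/(M(12, 49/(-161)) + J(-172)) = 1/(-293/8 + 148) = 1/(891/8) = 8/891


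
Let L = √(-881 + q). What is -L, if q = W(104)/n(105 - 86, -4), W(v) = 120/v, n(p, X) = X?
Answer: -I*√595751/26 ≈ -29.686*I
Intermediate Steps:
q = -15/52 (q = (120/104)/(-4) = (120*(1/104))*(-¼) = (15/13)*(-¼) = -15/52 ≈ -0.28846)
L = I*√595751/26 (L = √(-881 - 15/52) = √(-45827/52) = I*√595751/26 ≈ 29.686*I)
-L = -I*√595751/26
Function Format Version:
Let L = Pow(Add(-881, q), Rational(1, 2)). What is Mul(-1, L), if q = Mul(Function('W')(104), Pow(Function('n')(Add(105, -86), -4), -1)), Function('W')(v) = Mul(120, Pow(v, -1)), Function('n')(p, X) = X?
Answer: Mul(Rational(-1, 26), I, Pow(595751, Rational(1, 2))) ≈ Mul(-29.686, I)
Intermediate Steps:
q = Rational(-15, 52) (q = Mul(Mul(120, Pow(104, -1)), Pow(-4, -1)) = Mul(Mul(120, Rational(1, 104)), Rational(-1, 4)) = Mul(Rational(15, 13), Rational(-1, 4)) = Rational(-15, 52) ≈ -0.28846)
L = Mul(Rational(1, 26), I, Pow(595751, Rational(1, 2))) (L = Pow(Add(-881, Rational(-15, 52)), Rational(1, 2)) = Pow(Rational(-45827, 52), Rational(1, 2)) = Mul(Rational(1, 26), I, Pow(595751, Rational(1, 2))) ≈ Mul(29.686, I))
Mul(-1, L) = Mul(-1, Mul(Rational(1, 26), I, Pow(595751, Rational(1, 2)))) = Mul(Rational(-1, 26), I, Pow(595751, Rational(1, 2)))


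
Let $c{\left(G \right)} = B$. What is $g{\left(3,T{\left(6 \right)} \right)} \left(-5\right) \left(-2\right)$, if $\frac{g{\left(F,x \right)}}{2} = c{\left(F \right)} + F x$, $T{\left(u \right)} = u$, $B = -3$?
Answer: $300$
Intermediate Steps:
$c{\left(G \right)} = -3$
$g{\left(F,x \right)} = -6 + 2 F x$ ($g{\left(F,x \right)} = 2 \left(-3 + F x\right) = -6 + 2 F x$)
$g{\left(3,T{\left(6 \right)} \right)} \left(-5\right) \left(-2\right) = \left(-6 + 2 \cdot 3 \cdot 6\right) \left(-5\right) \left(-2\right) = \left(-6 + 36\right) \left(-5\right) \left(-2\right) = 30 \left(-5\right) \left(-2\right) = \left(-150\right) \left(-2\right) = 300$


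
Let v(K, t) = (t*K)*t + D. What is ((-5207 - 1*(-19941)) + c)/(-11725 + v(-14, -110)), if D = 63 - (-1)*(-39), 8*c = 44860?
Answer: -13561/120734 ≈ -0.11232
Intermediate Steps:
c = 11215/2 (c = (1/8)*44860 = 11215/2 ≈ 5607.5)
D = 24 (D = 63 - 1*39 = 63 - 39 = 24)
v(K, t) = 24 + K*t**2 (v(K, t) = (t*K)*t + 24 = (K*t)*t + 24 = K*t**2 + 24 = 24 + K*t**2)
((-5207 - 1*(-19941)) + c)/(-11725 + v(-14, -110)) = ((-5207 - 1*(-19941)) + 11215/2)/(-11725 + (24 - 14*(-110)**2)) = ((-5207 + 19941) + 11215/2)/(-11725 + (24 - 14*12100)) = (14734 + 11215/2)/(-11725 + (24 - 169400)) = 40683/(2*(-11725 - 169376)) = (40683/2)/(-181101) = (40683/2)*(-1/181101) = -13561/120734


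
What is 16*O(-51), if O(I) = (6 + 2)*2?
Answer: 256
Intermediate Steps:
O(I) = 16 (O(I) = 8*2 = 16)
16*O(-51) = 16*16 = 256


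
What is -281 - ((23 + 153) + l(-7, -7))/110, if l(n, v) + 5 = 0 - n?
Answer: -15544/55 ≈ -282.62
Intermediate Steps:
l(n, v) = -5 - n (l(n, v) = -5 + (0 - n) = -5 - n)
-281 - ((23 + 153) + l(-7, -7))/110 = -281 - ((23 + 153) + (-5 - 1*(-7)))/110 = -281 - (176 + (-5 + 7))/110 = -281 - (176 + 2)/110 = -281 - 178/110 = -281 - 1*89/55 = -281 - 89/55 = -15544/55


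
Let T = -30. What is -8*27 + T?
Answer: -246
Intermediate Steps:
-8*27 + T = -8*27 - 30 = -216 - 30 = -246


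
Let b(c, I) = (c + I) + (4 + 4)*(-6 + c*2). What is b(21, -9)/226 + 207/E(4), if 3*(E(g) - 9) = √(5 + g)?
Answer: 24891/1130 ≈ 22.027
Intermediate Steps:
E(g) = 9 + √(5 + g)/3
b(c, I) = -48 + I + 17*c (b(c, I) = (I + c) + 8*(-6 + 2*c) = (I + c) + (-48 + 16*c) = -48 + I + 17*c)
b(21, -9)/226 + 207/E(4) = (-48 - 9 + 17*21)/226 + 207/(9 + √(5 + 4)/3) = (-48 - 9 + 357)*(1/226) + 207/(9 + √9/3) = 300*(1/226) + 207/(9 + (⅓)*3) = 150/113 + 207/(9 + 1) = 150/113 + 207/10 = 24891/1130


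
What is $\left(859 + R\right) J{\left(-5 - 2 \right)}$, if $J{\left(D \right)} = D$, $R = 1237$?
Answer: $-14672$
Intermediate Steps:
$\left(859 + R\right) J{\left(-5 - 2 \right)} = \left(859 + 1237\right) \left(-5 - 2\right) = 2096 \left(-5 - 2\right) = 2096 \left(-7\right) = -14672$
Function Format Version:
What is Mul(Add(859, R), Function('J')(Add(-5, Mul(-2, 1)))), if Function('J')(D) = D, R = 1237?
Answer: -14672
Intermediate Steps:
Mul(Add(859, R), Function('J')(Add(-5, Mul(-2, 1)))) = Mul(Add(859, 1237), Add(-5, Mul(-2, 1))) = Mul(2096, Add(-5, -2)) = Mul(2096, -7) = -14672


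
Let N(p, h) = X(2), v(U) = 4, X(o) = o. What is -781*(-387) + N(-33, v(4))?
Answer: 302249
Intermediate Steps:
N(p, h) = 2
-781*(-387) + N(-33, v(4)) = -781*(-387) + 2 = 302247 + 2 = 302249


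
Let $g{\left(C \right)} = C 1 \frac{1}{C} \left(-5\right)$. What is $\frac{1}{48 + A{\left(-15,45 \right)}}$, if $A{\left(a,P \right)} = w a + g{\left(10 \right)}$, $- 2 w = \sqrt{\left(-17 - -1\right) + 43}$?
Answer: $\frac{172}{1321} - \frac{90 \sqrt{3}}{1321} \approx 0.012199$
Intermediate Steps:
$w = - \frac{3 \sqrt{3}}{2}$ ($w = - \frac{\sqrt{\left(-17 - -1\right) + 43}}{2} = - \frac{\sqrt{\left(-17 + 1\right) + 43}}{2} = - \frac{\sqrt{-16 + 43}}{2} = - \frac{\sqrt{27}}{2} = - \frac{3 \sqrt{3}}{2} \approx -2.5981$)
$g{\left(C \right)} = -5$ ($g{\left(C \right)} = \frac{C}{C} \left(-5\right) = 1 \left(-5\right) = -5$)
$A{\left(a,P \right)} = -5 - \frac{3 a \sqrt{3}}{2}$ ($A{\left(a,P \right)} = - \frac{3 \sqrt{3}}{2} a - 5 = - \frac{3 a \sqrt{3}}{2} - 5 = -5 - \frac{3 a \sqrt{3}}{2}$)
$\frac{1}{48 + A{\left(-15,45 \right)}} = \frac{1}{48 - \left(5 - \frac{45 \sqrt{3}}{2}\right)} = \frac{1}{43 + \frac{45 \sqrt{3}}{2}}$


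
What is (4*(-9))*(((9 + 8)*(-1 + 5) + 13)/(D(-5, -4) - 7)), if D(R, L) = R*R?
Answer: -162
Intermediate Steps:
D(R, L) = R**2
(4*(-9))*(((9 + 8)*(-1 + 5) + 13)/(D(-5, -4) - 7)) = (4*(-9))*(((9 + 8)*(-1 + 5) + 13)/((-5)**2 - 7)) = -36*(17*4 + 13)/(25 - 7) = -36*(68 + 13)/18 = -2916/18 = -36*9/2 = -162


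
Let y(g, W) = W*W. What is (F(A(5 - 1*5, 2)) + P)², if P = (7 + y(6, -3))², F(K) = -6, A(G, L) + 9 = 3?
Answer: 62500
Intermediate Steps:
y(g, W) = W²
A(G, L) = -6 (A(G, L) = -9 + 3 = -6)
P = 256 (P = (7 + (-3)²)² = (7 + 9)² = 16² = 256)
(F(A(5 - 1*5, 2)) + P)² = (-6 + 256)² = 250² = 62500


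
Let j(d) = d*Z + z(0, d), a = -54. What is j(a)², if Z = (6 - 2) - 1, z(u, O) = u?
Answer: 26244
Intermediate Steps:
Z = 3 (Z = 4 - 1 = 3)
j(d) = 3*d (j(d) = d*3 + 0 = 3*d + 0 = 3*d)
j(a)² = (3*(-54))² = (-162)² = 26244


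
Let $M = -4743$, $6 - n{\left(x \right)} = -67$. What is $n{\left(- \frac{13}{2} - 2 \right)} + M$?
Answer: $-4670$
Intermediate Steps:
$n{\left(x \right)} = 73$ ($n{\left(x \right)} = 6 - -67 = 6 + 67 = 73$)
$n{\left(- \frac{13}{2} - 2 \right)} + M = 73 - 4743 = -4670$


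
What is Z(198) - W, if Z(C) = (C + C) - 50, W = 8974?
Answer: -8628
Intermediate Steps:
Z(C) = -50 + 2*C (Z(C) = 2*C - 50 = -50 + 2*C)
Z(198) - W = (-50 + 2*198) - 1*8974 = (-50 + 396) - 8974 = 346 - 8974 = -8628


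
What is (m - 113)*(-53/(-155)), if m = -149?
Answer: -13886/155 ≈ -89.587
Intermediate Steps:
(m - 113)*(-53/(-155)) = (-149 - 113)*(-53/(-155)) = -(-13886)*(-1)/155 = -262*53/155 = -13886/155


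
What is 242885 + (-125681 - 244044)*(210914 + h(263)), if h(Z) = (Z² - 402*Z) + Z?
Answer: -64561136615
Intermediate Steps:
h(Z) = Z² - 401*Z
242885 + (-125681 - 244044)*(210914 + h(263)) = 242885 + (-125681 - 244044)*(210914 + 263*(-401 + 263)) = 242885 - 369725*(210914 + 263*(-138)) = 242885 - 369725*(210914 - 36294) = 242885 - 369725*174620 = 242885 - 64561379500 = -64561136615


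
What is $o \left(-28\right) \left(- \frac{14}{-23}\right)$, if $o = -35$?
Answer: $\frac{13720}{23} \approx 596.52$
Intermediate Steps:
$o \left(-28\right) \left(- \frac{14}{-23}\right) = \left(-35\right) \left(-28\right) \left(- \frac{14}{-23}\right) = 980 \left(\left(-14\right) \left(- \frac{1}{23}\right)\right) = 980 \cdot \frac{14}{23} = \frac{13720}{23}$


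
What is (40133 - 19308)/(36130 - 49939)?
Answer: -20825/13809 ≈ -1.5081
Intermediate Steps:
(40133 - 19308)/(36130 - 49939) = 20825/(-13809) = 20825*(-1/13809) = -20825/13809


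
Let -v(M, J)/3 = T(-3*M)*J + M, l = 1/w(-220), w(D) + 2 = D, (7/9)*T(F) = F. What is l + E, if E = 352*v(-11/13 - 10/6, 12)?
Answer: -346803085/2886 ≈ -1.2017e+5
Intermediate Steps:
T(F) = 9*F/7
w(D) = -2 + D
l = -1/222 (l = 1/(-2 - 220) = 1/(-222) = -1/222 ≈ -0.0045045)
v(M, J) = -3*M + 81*J*M/7 (v(M, J) = -3*((9*(-3*M)/7)*J + M) = -3*((-27*M/7)*J + M) = -3*(-27*J*M/7 + M) = -3*(M - 27*J*M/7) = -3*M + 81*J*M/7)
E = -1562176/13 (E = 352*(3*(-11/13 - 10/6)*(-7 + 27*12)/7) = 352*(3*(-11*1/13 - 10*1/6)*(-7 + 324)/7) = 352*((3/7)*(-11/13 - 5/3)*317) = 352*((3/7)*(-98/39)*317) = 352*(-4438/13) = -1562176/13 ≈ -1.2017e+5)
l + E = -1/222 - 1562176/13 = -346803085/2886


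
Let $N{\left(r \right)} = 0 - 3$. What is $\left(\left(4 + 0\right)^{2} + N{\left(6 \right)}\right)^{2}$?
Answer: $169$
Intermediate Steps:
$N{\left(r \right)} = -3$ ($N{\left(r \right)} = 0 - 3 = -3$)
$\left(\left(4 + 0\right)^{2} + N{\left(6 \right)}\right)^{2} = \left(\left(4 + 0\right)^{2} - 3\right)^{2} = \left(4^{2} - 3\right)^{2} = \left(16 - 3\right)^{2} = 13^{2} = 169$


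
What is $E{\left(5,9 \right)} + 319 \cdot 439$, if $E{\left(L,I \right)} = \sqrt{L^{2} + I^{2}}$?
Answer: $140041 + \sqrt{106} \approx 1.4005 \cdot 10^{5}$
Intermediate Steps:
$E{\left(L,I \right)} = \sqrt{I^{2} + L^{2}}$
$E{\left(5,9 \right)} + 319 \cdot 439 = \sqrt{9^{2} + 5^{2}} + 319 \cdot 439 = \sqrt{81 + 25} + 140041 = \sqrt{106} + 140041 = 140041 + \sqrt{106}$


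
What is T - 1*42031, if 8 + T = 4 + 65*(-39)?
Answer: -44570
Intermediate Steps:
T = -2539 (T = -8 + (4 + 65*(-39)) = -8 + (4 - 2535) = -8 - 2531 = -2539)
T - 1*42031 = -2539 - 1*42031 = -2539 - 42031 = -44570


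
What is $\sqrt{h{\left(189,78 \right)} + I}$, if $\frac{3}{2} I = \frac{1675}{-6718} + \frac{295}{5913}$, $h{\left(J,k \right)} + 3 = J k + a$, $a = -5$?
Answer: $\frac{\sqrt{645817787816148249}}{6620589} \approx 121.38$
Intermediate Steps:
$h{\left(J,k \right)} = -8 + J k$ ($h{\left(J,k \right)} = -3 + \left(J k - 5\right) = -3 + \left(-5 + J k\right) = -8 + J k$)
$I = - \frac{7922465}{59585301}$ ($I = \frac{2 \left(\frac{1675}{-6718} + \frac{295}{5913}\right)}{3} = \frac{2 \left(1675 \left(- \frac{1}{6718}\right) + 295 \cdot \frac{1}{5913}\right)}{3} = \frac{2 \left(- \frac{1675}{6718} + \frac{295}{5913}\right)}{3} = \frac{2}{3} \left(- \frac{7922465}{39723534}\right) = - \frac{7922465}{59585301} \approx -0.13296$)
$\sqrt{h{\left(189,78 \right)} + I} = \sqrt{\left(-8 + 189 \cdot 78\right) - \frac{7922465}{59585301}} = \sqrt{\left(-8 + 14742\right) - \frac{7922465}{59585301}} = \sqrt{14734 - \frac{7922465}{59585301}} = \sqrt{\frac{877921902469}{59585301}} = \frac{\sqrt{645817787816148249}}{6620589}$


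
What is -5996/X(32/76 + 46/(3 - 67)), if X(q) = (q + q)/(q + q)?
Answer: -5996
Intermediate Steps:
X(q) = 1 (X(q) = (2*q)/((2*q)) = (2*q)*(1/(2*q)) = 1)
-5996/X(32/76 + 46/(3 - 67)) = -5996/1 = -5996*1 = -5996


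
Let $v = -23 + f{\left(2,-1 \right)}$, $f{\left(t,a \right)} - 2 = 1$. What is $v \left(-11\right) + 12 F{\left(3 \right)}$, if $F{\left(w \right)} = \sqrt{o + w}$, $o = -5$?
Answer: $220 + 12 i \sqrt{2} \approx 220.0 + 16.971 i$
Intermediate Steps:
$f{\left(t,a \right)} = 3$ ($f{\left(t,a \right)} = 2 + 1 = 3$)
$v = -20$ ($v = -23 + 3 = -20$)
$F{\left(w \right)} = \sqrt{-5 + w}$
$v \left(-11\right) + 12 F{\left(3 \right)} = \left(-20\right) \left(-11\right) + 12 \sqrt{-5 + 3} = 220 + 12 \sqrt{-2} = 220 + 12 i \sqrt{2}$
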